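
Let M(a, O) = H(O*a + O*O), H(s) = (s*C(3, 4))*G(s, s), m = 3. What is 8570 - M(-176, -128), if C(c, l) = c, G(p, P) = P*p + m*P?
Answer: -176768711384710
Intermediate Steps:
G(p, P) = 3*P + P*p (G(p, P) = P*p + 3*P = 3*P + P*p)
H(s) = 3*s²*(3 + s) (H(s) = (s*3)*(s*(3 + s)) = (3*s)*(s*(3 + s)) = 3*s²*(3 + s))
M(a, O) = 3*(O² + O*a)²*(3 + O² + O*a) (M(a, O) = 3*(O*a + O*O)²*(3 + (O*a + O*O)) = 3*(O*a + O²)²*(3 + (O*a + O²)) = 3*(O² + O*a)²*(3 + (O² + O*a)) = 3*(O² + O*a)²*(3 + O² + O*a))
8570 - M(-176, -128) = 8570 - 3*(-128)²*(-128 - 176)²*(3 - 128*(-128 - 176)) = 8570 - 3*16384*(-304)²*(3 - 128*(-304)) = 8570 - 3*16384*92416*(3 + 38912) = 8570 - 3*16384*92416*38915 = 8570 - 1*176768711393280 = 8570 - 176768711393280 = -176768711384710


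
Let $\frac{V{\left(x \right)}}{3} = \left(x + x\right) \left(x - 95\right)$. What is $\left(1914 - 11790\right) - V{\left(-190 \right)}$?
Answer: $-334776$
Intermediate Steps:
$V{\left(x \right)} = 6 x \left(-95 + x\right)$ ($V{\left(x \right)} = 3 \left(x + x\right) \left(x - 95\right) = 3 \cdot 2 x \left(-95 + x\right) = 6 x \left(-95 + x\right)$)
$\left(1914 - 11790\right) - V{\left(-190 \right)} = \left(1914 - 11790\right) - 6 \left(-190\right) \left(-95 - 190\right) = \left(1914 - 11790\right) - 6 \left(-190\right) \left(-285\right) = -9876 - 324900 = -334776$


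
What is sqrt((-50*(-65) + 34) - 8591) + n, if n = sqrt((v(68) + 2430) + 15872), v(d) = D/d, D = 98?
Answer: sqrt(21158778)/34 + I*sqrt(5307) ≈ 135.29 + 72.849*I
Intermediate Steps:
v(d) = 98/d
n = sqrt(21158778)/34 (n = sqrt((98/68 + 2430) + 15872) = sqrt((98*(1/68) + 2430) + 15872) = sqrt((49/34 + 2430) + 15872) = sqrt(82669/34 + 15872) = sqrt(622317/34) = sqrt(21158778)/34 ≈ 135.29)
sqrt((-50*(-65) + 34) - 8591) + n = sqrt((-50*(-65) + 34) - 8591) + sqrt(21158778)/34 = sqrt((3250 + 34) - 8591) + sqrt(21158778)/34 = sqrt(3284 - 8591) + sqrt(21158778)/34 = sqrt(-5307) + sqrt(21158778)/34 = I*sqrt(5307) + sqrt(21158778)/34 = sqrt(21158778)/34 + I*sqrt(5307)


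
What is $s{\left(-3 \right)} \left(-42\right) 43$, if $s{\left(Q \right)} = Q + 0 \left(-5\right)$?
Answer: $5418$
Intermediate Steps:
$s{\left(Q \right)} = Q$ ($s{\left(Q \right)} = Q + 0 = Q$)
$s{\left(-3 \right)} \left(-42\right) 43 = \left(-3\right) \left(-42\right) 43 = 126 \cdot 43 = 5418$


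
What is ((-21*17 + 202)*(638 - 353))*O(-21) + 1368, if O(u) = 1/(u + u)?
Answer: 33877/14 ≈ 2419.8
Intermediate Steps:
O(u) = 1/(2*u)
((-21*17 + 202)*(638 - 353))*O(-21) + 1368 = ((-21*17 + 202)*(638 - 353))*((½)/(-21)) + 1368 = ((-357 + 202)*285)*((½)*(-1/21)) + 1368 = -155*285*(-1/42) + 1368 = -44175*(-1/42) + 1368 = 14725/14 + 1368 = 33877/14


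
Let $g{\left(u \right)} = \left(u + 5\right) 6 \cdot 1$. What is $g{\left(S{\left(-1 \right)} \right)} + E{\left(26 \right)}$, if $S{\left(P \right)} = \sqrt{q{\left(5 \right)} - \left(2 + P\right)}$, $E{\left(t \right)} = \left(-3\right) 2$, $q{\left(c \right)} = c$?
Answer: $36$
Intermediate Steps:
$E{\left(t \right)} = -6$
$S{\left(P \right)} = \sqrt{3 - P}$ ($S{\left(P \right)} = \sqrt{5 - \left(2 + P\right)} = \sqrt{3 - P}$)
$g{\left(u \right)} = 30 + 6 u$ ($g{\left(u \right)} = \left(5 + u\right) 6 \cdot 1 = \left(30 + 6 u\right) 1 = 30 + 6 u$)
$g{\left(S{\left(-1 \right)} \right)} + E{\left(26 \right)} = \left(30 + 6 \sqrt{3 - -1}\right) - 6 = \left(30 + 6 \sqrt{3 + 1}\right) - 6 = \left(30 + 6 \sqrt{4}\right) - 6 = \left(30 + 6 \cdot 2\right) - 6 = \left(30 + 12\right) - 6 = 42 - 6 = 36$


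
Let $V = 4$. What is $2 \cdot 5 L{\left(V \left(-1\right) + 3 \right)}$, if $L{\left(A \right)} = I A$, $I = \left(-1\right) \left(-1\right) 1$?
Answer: $-10$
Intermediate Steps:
$I = 1$ ($I = 1 \cdot 1 = 1$)
$L{\left(A \right)} = A$ ($L{\left(A \right)} = 1 A = A$)
$2 \cdot 5 L{\left(V \left(-1\right) + 3 \right)} = 2 \cdot 5 \left(4 \left(-1\right) + 3\right) = 10 \left(-4 + 3\right) = 10 \left(-1\right) = -10$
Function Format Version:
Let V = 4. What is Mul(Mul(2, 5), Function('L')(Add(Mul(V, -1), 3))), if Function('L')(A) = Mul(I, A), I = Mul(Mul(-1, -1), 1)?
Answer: -10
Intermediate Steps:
I = 1 (I = Mul(1, 1) = 1)
Function('L')(A) = A (Function('L')(A) = Mul(1, A) = A)
Mul(Mul(2, 5), Function('L')(Add(Mul(V, -1), 3))) = Mul(Mul(2, 5), Add(Mul(4, -1), 3)) = Mul(10, Add(-4, 3)) = Mul(10, -1) = -10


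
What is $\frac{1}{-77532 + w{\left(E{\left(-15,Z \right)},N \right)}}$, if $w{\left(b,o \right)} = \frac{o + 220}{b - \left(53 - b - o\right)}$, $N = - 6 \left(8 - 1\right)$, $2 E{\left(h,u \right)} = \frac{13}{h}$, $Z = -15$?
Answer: $- \frac{719}{55746843} \approx -1.2898 \cdot 10^{-5}$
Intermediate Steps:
$E{\left(h,u \right)} = \frac{13}{2 h}$ ($E{\left(h,u \right)} = \frac{13 \frac{1}{h}}{2} = \frac{13}{2 h}$)
$N = -42$ ($N = \left(-6\right) 7 = -42$)
$w{\left(b,o \right)} = \frac{220 + o}{-53 + o + 2 b}$ ($w{\left(b,o \right)} = \frac{220 + o}{b - \left(53 - b - o\right)} = \frac{220 + o}{b + \left(-53 + b + o\right)} = \frac{220 + o}{-53 + o + 2 b}$)
$\frac{1}{-77532 + w{\left(E{\left(-15,Z \right)},N \right)}} = \frac{1}{-77532 + \frac{220 - 42}{-53 - 42 + 2 \frac{13}{2 \left(-15\right)}}} = \frac{1}{-77532 + \frac{1}{-53 - 42 + 2 \cdot \frac{13}{2} \left(- \frac{1}{15}\right)} 178} = \frac{1}{-77532 + \frac{1}{-53 - 42 + 2 \left(- \frac{13}{30}\right)} 178} = \frac{1}{-77532 + \frac{1}{-53 - 42 - \frac{13}{15}} \cdot 178} = \frac{1}{-77532 + \frac{1}{- \frac{1438}{15}} \cdot 178} = \frac{1}{-77532 - \frac{1335}{719}} = \frac{1}{- \frac{55746843}{719}} = - \frac{719}{55746843}$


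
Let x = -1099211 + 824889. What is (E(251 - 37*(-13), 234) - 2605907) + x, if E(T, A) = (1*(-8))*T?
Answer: -2886085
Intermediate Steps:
E(T, A) = -8*T
x = -274322
(E(251 - 37*(-13), 234) - 2605907) + x = (-8*(251 - 37*(-13)) - 2605907) - 274322 = (-8*(251 + 481) - 2605907) - 274322 = (-8*732 - 2605907) - 274322 = (-5856 - 2605907) - 274322 = -2611763 - 274322 = -2886085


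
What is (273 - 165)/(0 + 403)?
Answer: 108/403 ≈ 0.26799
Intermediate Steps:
(273 - 165)/(0 + 403) = 108/403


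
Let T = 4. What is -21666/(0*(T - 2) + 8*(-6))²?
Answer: -3611/384 ≈ -9.4036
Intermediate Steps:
-21666/(0*(T - 2) + 8*(-6))² = -21666/(0*(4 - 2) + 8*(-6))² = -21666/(0*2 - 48)² = -21666/(0 - 48)² = -21666/((-48)²) = -21666/2304 = -21666*1/2304 = -3611/384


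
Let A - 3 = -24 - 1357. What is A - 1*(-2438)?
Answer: 1060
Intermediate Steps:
A = -1378 (A = 3 + (-24 - 1357) = 3 - 1381 = -1378)
A - 1*(-2438) = -1378 - 1*(-2438) = -1378 + 2438 = 1060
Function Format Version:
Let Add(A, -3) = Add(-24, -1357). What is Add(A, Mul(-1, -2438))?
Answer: 1060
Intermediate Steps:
A = -1378 (A = Add(3, Add(-24, -1357)) = Add(3, -1381) = -1378)
Add(A, Mul(-1, -2438)) = Add(-1378, Mul(-1, -2438)) = Add(-1378, 2438) = 1060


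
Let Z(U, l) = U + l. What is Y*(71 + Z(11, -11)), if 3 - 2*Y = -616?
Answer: 43949/2 ≈ 21975.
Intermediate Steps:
Y = 619/2 (Y = 3/2 - 1/2*(-616) = 3/2 + 308 = 619/2 ≈ 309.50)
Y*(71 + Z(11, -11)) = 619*(71 + (11 - 11))/2 = 619*(71 + 0)/2 = (619/2)*71 = 43949/2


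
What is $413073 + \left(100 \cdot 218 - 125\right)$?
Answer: $434748$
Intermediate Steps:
$413073 + \left(100 \cdot 218 - 125\right) = 413073 + \left(21800 - 125\right) = 413073 + 21675 = 434748$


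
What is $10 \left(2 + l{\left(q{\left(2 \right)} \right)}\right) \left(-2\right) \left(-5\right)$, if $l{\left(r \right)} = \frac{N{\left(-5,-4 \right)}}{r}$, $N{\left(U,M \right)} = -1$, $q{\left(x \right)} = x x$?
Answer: $175$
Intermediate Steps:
$q{\left(x \right)} = x^{2}$
$l{\left(r \right)} = - \frac{1}{r}$
$10 \left(2 + l{\left(q{\left(2 \right)} \right)}\right) \left(-2\right) \left(-5\right) = 10 \left(2 - \frac{1}{2^{2}}\right) \left(-2\right) \left(-5\right) = 10 \left(2 - \frac{1}{4}\right) \left(-2\right) \left(-5\right) = 10 \cdot \frac{7}{4} \left(-2\right) \left(-5\right) = 10 \left(- \frac{7}{2}\right) \left(-5\right) = \left(-35\right) \left(-5\right) = 175$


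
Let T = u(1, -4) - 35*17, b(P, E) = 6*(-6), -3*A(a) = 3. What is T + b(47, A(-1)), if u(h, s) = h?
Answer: -630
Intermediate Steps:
A(a) = -1 (A(a) = -⅓*3 = -1)
b(P, E) = -36
T = -594 (T = 1 - 35*17 = 1 - 595 = -594)
T + b(47, A(-1)) = -594 - 36 = -630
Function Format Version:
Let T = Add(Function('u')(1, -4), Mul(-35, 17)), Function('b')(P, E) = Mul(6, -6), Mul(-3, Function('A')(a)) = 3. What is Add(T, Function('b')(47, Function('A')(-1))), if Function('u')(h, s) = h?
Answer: -630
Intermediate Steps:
Function('A')(a) = -1 (Function('A')(a) = Mul(Rational(-1, 3), 3) = -1)
Function('b')(P, E) = -36
T = -594 (T = Add(1, Mul(-35, 17)) = Add(1, -595) = -594)
Add(T, Function('b')(47, Function('A')(-1))) = Add(-594, -36) = -630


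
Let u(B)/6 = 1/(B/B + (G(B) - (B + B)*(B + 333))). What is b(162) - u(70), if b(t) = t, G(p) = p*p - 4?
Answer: 8346732/51523 ≈ 162.00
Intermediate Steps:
G(p) = -4 + p² (G(p) = p² - 4 = -4 + p²)
u(B) = 6/(-3 + B² - 2*B*(333 + B)) (u(B) = 6/(B/B + ((-4 + B²) - (B + B)*(B + 333))) = 6/(1 + ((-4 + B²) - 2*B*(333 + B))) = 6/(1 + (-4 + B² - 2*B*(333 + B))) = 6/(-3 + B² - 2*B*(333 + B)))
b(162) - u(70) = 162 - (-6)/(3 + 70² + 666*70) = 162 - (-6)/(3 + 4900 + 46620) = 162 - (-6)/51523 = 162 - 1*(-6/51523) = 162 + 6/51523 = 8346732/51523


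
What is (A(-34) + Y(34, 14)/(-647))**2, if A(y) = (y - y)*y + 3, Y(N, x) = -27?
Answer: 3873024/418609 ≈ 9.2521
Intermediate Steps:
A(y) = 3 (A(y) = 0*y + 3 = 0 + 3 = 3)
(A(-34) + Y(34, 14)/(-647))**2 = (3 - 27/(-647))**2 = (3 - 27*(-1/647))**2 = (3 + 27/647)**2 = (1968/647)**2 = 3873024/418609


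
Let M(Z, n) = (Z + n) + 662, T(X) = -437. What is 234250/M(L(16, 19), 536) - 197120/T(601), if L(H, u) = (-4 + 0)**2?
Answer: 170835465/265259 ≈ 644.03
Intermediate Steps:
L(H, u) = 16 (L(H, u) = (-4)**2 = 16)
M(Z, n) = 662 + Z + n
234250/M(L(16, 19), 536) - 197120/T(601) = 234250/(662 + 16 + 536) - 197120/(-437) = 234250/1214 - 197120*(-1/437) = 234250*(1/1214) + 197120/437 = 117125/607 + 197120/437 = 170835465/265259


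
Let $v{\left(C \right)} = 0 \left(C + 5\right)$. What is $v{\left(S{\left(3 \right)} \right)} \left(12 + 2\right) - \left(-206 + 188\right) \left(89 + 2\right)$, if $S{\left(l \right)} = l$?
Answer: $1638$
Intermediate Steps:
$v{\left(C \right)} = 0$ ($v{\left(C \right)} = 0 \left(5 + C\right) = 0$)
$v{\left(S{\left(3 \right)} \right)} \left(12 + 2\right) - \left(-206 + 188\right) \left(89 + 2\right) = 0 \left(12 + 2\right) - \left(-206 + 188\right) \left(89 + 2\right) = 0 \cdot 14 - \left(-18\right) 91 = 0 - -1638 = 0 + 1638 = 1638$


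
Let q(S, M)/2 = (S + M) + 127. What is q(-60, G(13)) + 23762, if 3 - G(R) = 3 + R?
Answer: 23870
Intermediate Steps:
G(R) = -R (G(R) = 3 - (3 + R) = 3 + (-3 - R) = -R)
q(S, M) = 254 + 2*M + 2*S (q(S, M) = 2*((S + M) + 127) = 2*((M + S) + 127) = 2*(127 + M + S) = 254 + 2*M + 2*S)
q(-60, G(13)) + 23762 = (254 + 2*(-1*13) + 2*(-60)) + 23762 = (254 + 2*(-13) - 120) + 23762 = (254 - 26 - 120) + 23762 = 108 + 23762 = 23870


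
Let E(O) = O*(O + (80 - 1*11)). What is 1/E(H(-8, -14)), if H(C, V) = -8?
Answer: -1/488 ≈ -0.0020492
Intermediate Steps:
E(O) = O*(69 + O) (E(O) = O*(O + (80 - 11)) = O*(O + 69) = O*(69 + O))
1/E(H(-8, -14)) = 1/(-8*(69 - 8)) = 1/(-8*61) = 1/(-488) = -1/488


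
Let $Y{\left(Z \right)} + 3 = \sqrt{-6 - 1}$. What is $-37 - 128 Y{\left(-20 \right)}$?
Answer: $347 - 128 i \sqrt{7} \approx 347.0 - 338.66 i$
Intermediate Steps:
$Y{\left(Z \right)} = -3 + i \sqrt{7}$ ($Y{\left(Z \right)} = -3 + \sqrt{-6 - 1} = -3 + \sqrt{-7} = -3 + i \sqrt{7}$)
$-37 - 128 Y{\left(-20 \right)} = -37 - 128 \left(-3 + i \sqrt{7}\right) = -37 + \left(384 - 128 i \sqrt{7}\right) = 347 - 128 i \sqrt{7}$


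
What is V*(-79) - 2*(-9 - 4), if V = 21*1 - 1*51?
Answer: 2396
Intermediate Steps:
V = -30 (V = 21 - 51 = -30)
V*(-79) - 2*(-9 - 4) = -30*(-79) - 2*(-9 - 4) = 2370 - 2*(-13) = 2370 + 26 = 2396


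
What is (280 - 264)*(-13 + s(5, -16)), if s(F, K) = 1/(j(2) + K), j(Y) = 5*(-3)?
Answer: -6464/31 ≈ -208.52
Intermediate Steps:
j(Y) = -15
s(F, K) = 1/(-15 + K)
(280 - 264)*(-13 + s(5, -16)) = (280 - 264)*(-13 + 1/(-15 - 16)) = 16*(-13 + 1/(-31)) = 16*(-13 - 1/31) = 16*(-404/31) = -6464/31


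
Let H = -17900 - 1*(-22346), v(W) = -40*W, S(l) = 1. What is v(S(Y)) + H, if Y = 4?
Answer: 4406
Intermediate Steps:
H = 4446 (H = -17900 + 22346 = 4446)
v(S(Y)) + H = -40*1 + 4446 = -40 + 4446 = 4406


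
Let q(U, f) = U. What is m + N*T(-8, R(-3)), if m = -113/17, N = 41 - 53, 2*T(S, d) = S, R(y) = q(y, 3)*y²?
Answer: 703/17 ≈ 41.353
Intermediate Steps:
R(y) = y³ (R(y) = y*y² = y³)
T(S, d) = S/2
N = -12
m = -113/17 (m = -113*1/17 = -113/17 ≈ -6.6471)
m + N*T(-8, R(-3)) = -113/17 - 6*(-8) = -113/17 - 12*(-4) = -113/17 + 48 = 703/17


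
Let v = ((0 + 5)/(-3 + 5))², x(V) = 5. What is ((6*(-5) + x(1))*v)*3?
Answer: -1875/4 ≈ -468.75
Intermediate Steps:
v = 25/4 (v = (5/2)² = 25/4 ≈ 6.2500)
((6*(-5) + x(1))*v)*3 = ((6*(-5) + 5)*(25/4))*3 = ((-30 + 5)*(25/4))*3 = -25*25/4*3 = -625/4*3 = -1875/4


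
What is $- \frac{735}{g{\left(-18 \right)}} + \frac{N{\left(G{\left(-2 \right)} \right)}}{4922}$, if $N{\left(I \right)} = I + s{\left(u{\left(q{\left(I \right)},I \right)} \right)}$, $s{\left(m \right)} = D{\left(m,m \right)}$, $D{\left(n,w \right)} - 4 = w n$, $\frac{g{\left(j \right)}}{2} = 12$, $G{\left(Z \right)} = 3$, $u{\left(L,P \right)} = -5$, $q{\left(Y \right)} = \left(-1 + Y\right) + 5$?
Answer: $- \frac{602817}{19688} \approx -30.618$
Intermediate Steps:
$q{\left(Y \right)} = 4 + Y$
$g{\left(j \right)} = 24$ ($g{\left(j \right)} = 2 \cdot 12 = 24$)
$D{\left(n,w \right)} = 4 + n w$ ($D{\left(n,w \right)} = 4 + w n = 4 + n w$)
$s{\left(m \right)} = 4 + m^{2}$ ($s{\left(m \right)} = 4 + m m = 4 + m^{2}$)
$N{\left(I \right)} = 29 + I$ ($N{\left(I \right)} = I + \left(4 + \left(-5\right)^{2}\right) = I + \left(4 + 25\right) = I + 29 = 29 + I$)
$- \frac{735}{g{\left(-18 \right)}} + \frac{N{\left(G{\left(-2 \right)} \right)}}{4922} = - \frac{735}{24} + \frac{29 + 3}{4922} = \left(-735\right) \frac{1}{24} + 32 \cdot \frac{1}{4922} = - \frac{245}{8} + \frac{16}{2461} = - \frac{602817}{19688}$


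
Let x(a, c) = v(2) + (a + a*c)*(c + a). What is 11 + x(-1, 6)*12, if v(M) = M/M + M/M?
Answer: -385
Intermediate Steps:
v(M) = 2 (v(M) = 1 + 1 = 2)
x(a, c) = 2 + (a + c)*(a + a*c) (x(a, c) = 2 + (a + a*c)*(c + a) = 2 + (a + a*c)*(a + c) = 2 + (a + c)*(a + a*c))
11 + x(-1, 6)*12 = 11 + (2 + (-1)**2 - 1*6 - 1*6**2 + 6*(-1)**2)*12 = 11 + (2 + 1 - 6 - 1*36 + 6*1)*12 = 11 + (2 + 1 - 6 - 36 + 6)*12 = 11 - 33*12 = 11 - 396 = -385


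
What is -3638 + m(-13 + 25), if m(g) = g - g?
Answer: -3638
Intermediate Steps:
m(g) = 0
-3638 + m(-13 + 25) = -3638 + 0 = -3638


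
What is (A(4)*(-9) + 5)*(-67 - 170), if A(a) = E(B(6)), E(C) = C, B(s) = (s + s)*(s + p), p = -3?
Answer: 75603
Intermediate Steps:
B(s) = 2*s*(-3 + s) (B(s) = (s + s)*(s - 3) = (2*s)*(-3 + s) = 2*s*(-3 + s))
A(a) = 36 (A(a) = 2*6*(-3 + 6) = 2*6*3 = 36)
(A(4)*(-9) + 5)*(-67 - 170) = (36*(-9) + 5)*(-67 - 170) = (-324 + 5)*(-237) = -319*(-237) = 75603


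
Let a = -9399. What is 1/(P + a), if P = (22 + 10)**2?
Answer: -1/8375 ≈ -0.00011940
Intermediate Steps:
P = 1024 (P = 32**2 = 1024)
1/(P + a) = 1/(1024 - 9399) = 1/(-8375) = -1/8375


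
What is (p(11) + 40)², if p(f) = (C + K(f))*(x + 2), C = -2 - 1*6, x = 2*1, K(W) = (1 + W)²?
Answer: 341056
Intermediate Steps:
x = 2
C = -8 (C = -2 - 6 = -8)
p(f) = -32 + 4*(1 + f)² (p(f) = (-8 + (1 + f)²)*(2 + 2) = (-8 + (1 + f)²)*4 = -32 + 4*(1 + f)²)
(p(11) + 40)² = ((-32 + 4*(1 + 11)²) + 40)² = ((-32 + 4*12²) + 40)² = ((-32 + 4*144) + 40)² = ((-32 + 576) + 40)² = (544 + 40)² = 584² = 341056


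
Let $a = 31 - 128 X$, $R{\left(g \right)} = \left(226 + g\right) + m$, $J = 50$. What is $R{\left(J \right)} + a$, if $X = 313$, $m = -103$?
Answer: $-39860$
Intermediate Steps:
$R{\left(g \right)} = 123 + g$ ($R{\left(g \right)} = \left(226 + g\right) - 103 = 123 + g$)
$a = -40033$ ($a = 31 - 40064 = -40033$)
$R{\left(J \right)} + a = \left(123 + 50\right) - 40033 = 173 - 40033 = -39860$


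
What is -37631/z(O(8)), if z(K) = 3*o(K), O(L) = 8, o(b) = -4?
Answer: 37631/12 ≈ 3135.9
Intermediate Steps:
z(K) = -12 (z(K) = 3*(-4) = -12)
-37631/z(O(8)) = -37631/(-12) = -37631*(-1/12) = 37631/12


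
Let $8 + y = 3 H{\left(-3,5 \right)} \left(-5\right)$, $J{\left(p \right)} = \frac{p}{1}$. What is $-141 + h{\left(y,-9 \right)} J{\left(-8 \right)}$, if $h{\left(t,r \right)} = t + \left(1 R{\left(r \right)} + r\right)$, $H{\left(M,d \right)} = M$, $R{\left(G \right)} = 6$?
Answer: $-413$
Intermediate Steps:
$J{\left(p \right)} = p$ ($J{\left(p \right)} = p 1 = p$)
$y = 37$ ($y = -8 + 3 \left(-3\right) \left(-5\right) = -8 - -45 = -8 + 45 = 37$)
$h{\left(t,r \right)} = 6 + r + t$ ($h{\left(t,r \right)} = t + \left(1 \cdot 6 + r\right) = t + \left(6 + r\right) = 6 + r + t$)
$-141 + h{\left(y,-9 \right)} J{\left(-8 \right)} = -141 + \left(6 - 9 + 37\right) \left(-8\right) = -141 + 34 \left(-8\right) = -141 - 272 = -413$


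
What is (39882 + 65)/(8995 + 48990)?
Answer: 39947/57985 ≈ 0.68892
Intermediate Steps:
(39882 + 65)/(8995 + 48990) = 39947/57985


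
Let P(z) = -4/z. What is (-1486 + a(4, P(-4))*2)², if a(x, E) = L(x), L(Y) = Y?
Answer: 2184484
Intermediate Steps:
a(x, E) = x
(-1486 + a(4, P(-4))*2)² = (-1486 + 4*2)² = (-1486 + 8)² = (-1478)² = 2184484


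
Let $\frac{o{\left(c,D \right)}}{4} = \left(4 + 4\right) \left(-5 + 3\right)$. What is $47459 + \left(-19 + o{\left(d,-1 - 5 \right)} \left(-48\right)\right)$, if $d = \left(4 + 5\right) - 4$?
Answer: $50512$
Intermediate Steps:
$d = 5$ ($d = 9 - 4 = 5$)
$o{\left(c,D \right)} = -64$ ($o{\left(c,D \right)} = 4 \left(4 + 4\right) \left(-5 + 3\right) = 4 \cdot 8 \left(-2\right) = 4 \left(-16\right) = -64$)
$47459 + \left(-19 + o{\left(d,-1 - 5 \right)} \left(-48\right)\right) = 47459 - -3053 = 47459 + \left(-19 + 3072\right) = 47459 + 3053 = 50512$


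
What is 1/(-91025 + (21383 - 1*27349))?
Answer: -1/96991 ≈ -1.0310e-5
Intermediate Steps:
1/(-91025 + (21383 - 1*27349)) = 1/(-91025 + (21383 - 27349)) = 1/(-91025 - 5966) = 1/(-96991) = -1/96991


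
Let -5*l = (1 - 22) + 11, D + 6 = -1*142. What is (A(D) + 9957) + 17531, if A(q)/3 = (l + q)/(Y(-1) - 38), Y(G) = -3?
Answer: 1127446/41 ≈ 27499.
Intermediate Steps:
D = -148 (D = -6 - 1*142 = -6 - 142 = -148)
l = 2 (l = -((1 - 22) + 11)/5 = -(-21 + 11)/5 = -⅕*(-10) = 2)
A(q) = -6/41 - 3*q/41 (A(q) = 3*((2 + q)/(-3 - 38)) = 3*((2 + q)/(-41)) = 3*((2 + q)*(-1/41)) = 3*(-2/41 - q/41) = -6/41 - 3*q/41)
(A(D) + 9957) + 17531 = ((-6/41 - 3/41*(-148)) + 9957) + 17531 = ((-6/41 + 444/41) + 9957) + 17531 = (438/41 + 9957) + 17531 = 408675/41 + 17531 = 1127446/41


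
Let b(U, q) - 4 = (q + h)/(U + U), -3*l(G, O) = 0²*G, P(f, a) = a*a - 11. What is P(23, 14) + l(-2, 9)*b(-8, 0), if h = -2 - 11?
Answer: 185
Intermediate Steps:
h = -13
P(f, a) = -11 + a² (P(f, a) = a² - 11 = -11 + a²)
l(G, O) = 0 (l(G, O) = -0²*G/3 = -0*G = -⅓*0 = 0)
b(U, q) = 4 + (-13 + q)/(2*U) (b(U, q) = 4 + (q - 13)/(U + U) = 4 + (-13 + q)/((2*U)) = 4 + (-13 + q)*(1/(2*U)) = 4 + (-13 + q)/(2*U))
P(23, 14) + l(-2, 9)*b(-8, 0) = (-11 + 14²) + 0*((½)*(-13 + 0 + 8*(-8))/(-8)) = (-11 + 196) + 0*((½)*(-⅛)*(-13 + 0 - 64)) = 185 + 0*((½)*(-⅛)*(-77)) = 185 + 0*(77/16) = 185 + 0 = 185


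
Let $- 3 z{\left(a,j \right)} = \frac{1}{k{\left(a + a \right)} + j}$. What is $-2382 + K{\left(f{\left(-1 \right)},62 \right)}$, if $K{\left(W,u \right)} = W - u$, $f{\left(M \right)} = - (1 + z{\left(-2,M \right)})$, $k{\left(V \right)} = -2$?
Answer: $- \frac{22006}{9} \approx -2445.1$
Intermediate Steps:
$z{\left(a,j \right)} = - \frac{1}{3 \left(-2 + j\right)}$
$f{\left(M \right)} = -1 + \frac{1}{-6 + 3 M}$ ($f{\left(M \right)} = - (1 - \frac{1}{-6 + 3 M}) = -1 + \frac{1}{-6 + 3 M}$)
$-2382 + K{\left(f{\left(-1 \right)},62 \right)} = -2382 - \left(62 - \frac{\frac{7}{3} - -1}{-2 - 1}\right) = -2382 - \left(62 - \frac{\frac{7}{3} + 1}{-3}\right) = -2382 - \frac{568}{9} = - \frac{22006}{9}$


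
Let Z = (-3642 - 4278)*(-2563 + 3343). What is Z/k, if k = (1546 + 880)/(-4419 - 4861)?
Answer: 28664064000/1213 ≈ 2.3631e+7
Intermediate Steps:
k = -1213/4640 (k = 2426/(-9280) = 2426*(-1/9280) = -1213/4640 ≈ -0.26142)
Z = -6177600 (Z = -7920*780 = -6177600)
Z/k = -6177600/(-1213/4640) = -6177600*(-4640/1213) = 28664064000/1213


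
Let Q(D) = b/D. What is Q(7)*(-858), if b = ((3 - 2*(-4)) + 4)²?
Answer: -193050/7 ≈ -27579.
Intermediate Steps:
b = 225 (b = ((3 + 8) + 4)² = (11 + 4)² = 15² = 225)
Q(D) = 225/D
Q(7)*(-858) = (225/7)*(-858) = -193050/7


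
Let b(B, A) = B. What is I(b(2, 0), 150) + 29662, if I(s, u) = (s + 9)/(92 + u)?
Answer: 652565/22 ≈ 29662.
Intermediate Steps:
I(s, u) = (9 + s)/(92 + u)
I(b(2, 0), 150) + 29662 = (9 + 2)/(92 + 150) + 29662 = 11/242 + 29662 = (1/242)*11 + 29662 = 1/22 + 29662 = 652565/22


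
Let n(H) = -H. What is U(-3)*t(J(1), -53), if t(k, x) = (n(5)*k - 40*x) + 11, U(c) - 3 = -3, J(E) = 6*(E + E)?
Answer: 0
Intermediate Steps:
J(E) = 12*E (J(E) = 6*(2*E) = 12*E)
U(c) = 0 (U(c) = 3 - 3 = 0)
t(k, x) = 11 - 40*x - 5*k (t(k, x) = ((-1*5)*k - 40*x) + 11 = (-5*k - 40*x) + 11 = (-40*x - 5*k) + 11 = 11 - 40*x - 5*k)
U(-3)*t(J(1), -53) = 0*(11 - 40*(-53) - 60) = 0*(11 + 2120 - 5*12) = 0*(11 + 2120 - 60) = 0*2071 = 0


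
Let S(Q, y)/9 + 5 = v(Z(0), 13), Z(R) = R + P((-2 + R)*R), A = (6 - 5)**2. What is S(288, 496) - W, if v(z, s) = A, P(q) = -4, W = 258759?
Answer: -258795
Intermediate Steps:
A = 1 (A = 1**2 = 1)
Z(R) = -4 + R (Z(R) = R - 4 = -4 + R)
v(z, s) = 1
S(Q, y) = -36 (S(Q, y) = -45 + 9*1 = -45 + 9 = -36)
S(288, 496) - W = -36 - 1*258759 = -36 - 258759 = -258795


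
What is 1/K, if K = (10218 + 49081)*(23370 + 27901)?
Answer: 1/3040319029 ≈ 3.2891e-10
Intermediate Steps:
K = 3040319029 (K = 59299*51271 = 3040319029)
1/K = 1/3040319029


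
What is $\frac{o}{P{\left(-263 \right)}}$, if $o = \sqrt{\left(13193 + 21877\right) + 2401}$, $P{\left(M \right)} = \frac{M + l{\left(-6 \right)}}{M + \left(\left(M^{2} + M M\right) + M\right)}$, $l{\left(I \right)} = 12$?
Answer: $- \frac{137812 \sqrt{37471}}{251} \approx -1.0628 \cdot 10^{5}$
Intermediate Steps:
$P{\left(M \right)} = \frac{12 + M}{2 M + 2 M^{2}}$ ($P{\left(M \right)} = \frac{M + 12}{M + \left(\left(M^{2} + M M\right) + M\right)} = \frac{12 + M}{M + \left(\left(M^{2} + M^{2}\right) + M\right)} = \frac{12 + M}{M + \left(2 M^{2} + M\right)} = \frac{12 + M}{M + \left(M + 2 M^{2}\right)} = \frac{12 + M}{2 M + 2 M^{2}}$)
$o = \sqrt{37471}$ ($o = \sqrt{35070 + 2401} = \sqrt{37471} \approx 193.57$)
$\frac{o}{P{\left(-263 \right)}} = \frac{\sqrt{37471}}{\frac{1}{2} \frac{1}{-263} \frac{1}{1 - 263} \left(12 - 263\right)} = \frac{\sqrt{37471}}{\frac{1}{2} \left(- \frac{1}{263}\right) \frac{1}{-262} \left(-251\right)} = \frac{\sqrt{37471}}{\frac{1}{2} \left(- \frac{1}{263}\right) \left(- \frac{1}{262}\right) \left(-251\right)} = \frac{\sqrt{37471}}{- \frac{251}{137812}} = \sqrt{37471} \left(- \frac{137812}{251}\right) = - \frac{137812 \sqrt{37471}}{251}$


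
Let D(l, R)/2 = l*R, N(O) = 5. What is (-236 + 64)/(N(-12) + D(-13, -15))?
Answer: -172/395 ≈ -0.43544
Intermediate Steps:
D(l, R) = 2*R*l (D(l, R) = 2*(l*R) = 2*(R*l) = 2*R*l)
(-236 + 64)/(N(-12) + D(-13, -15)) = (-236 + 64)/(5 + 2*(-15)*(-13)) = -172/(5 + 390) = -172/395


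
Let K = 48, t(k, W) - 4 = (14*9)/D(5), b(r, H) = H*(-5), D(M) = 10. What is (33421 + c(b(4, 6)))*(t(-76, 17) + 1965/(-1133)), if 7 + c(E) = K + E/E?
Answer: 2818053082/5665 ≈ 4.9745e+5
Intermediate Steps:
b(r, H) = -5*H
t(k, W) = 83/5 (t(k, W) = 4 + (14*9)/10 = 4 + 126*(⅒) = 4 + 63/5 = 83/5)
c(E) = 42 (c(E) = -7 + (48 + E/E) = -7 + (48 + 1) = -7 + 49 = 42)
(33421 + c(b(4, 6)))*(t(-76, 17) + 1965/(-1133)) = (33421 + 42)*(83/5 + 1965/(-1133)) = 33463*(83/5 + 1965*(-1/1133)) = 33463*(83/5 - 1965/1133) = 33463*(84214/5665) = 2818053082/5665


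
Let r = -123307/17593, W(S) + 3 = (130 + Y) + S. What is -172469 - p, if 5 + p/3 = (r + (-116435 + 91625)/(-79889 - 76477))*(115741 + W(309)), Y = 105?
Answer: 4641880206630/2093567 ≈ 2.2172e+6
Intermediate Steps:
W(S) = 232 + S (W(S) = -3 + ((130 + 105) + S) = -3 + (235 + S) = 232 + S)
r = -123307/17593 (r = -123307*1/17593 = -123307/17593 ≈ -7.0089)
p = -5002955613553/2093567 (p = -15 + 3*((-123307/17593 + (-116435 + 91625)/(-79889 - 76477))*(115741 + (232 + 309))) = -15 + 3*((-123307/17593 - 24810/(-156366))*(115741 + 541)) = -15 + 3*((-123307/17593 - 24810*(-1/156366))*116282) = -15 + 3*((-123307/17593 + 4135/26061)*116282) = -15 + 3*(-43024064/6280701*116282) = -15 + 3*(-5002924210048/6280701) = -15 - 5002924210048/2093567 = -5002955613553/2093567 ≈ -2.3897e+6)
-172469 - p = -172469 - 1*(-5002955613553/2093567) = -172469 + 5002955613553/2093567 = 4641880206630/2093567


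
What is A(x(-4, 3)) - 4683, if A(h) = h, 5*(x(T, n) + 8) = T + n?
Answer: -23456/5 ≈ -4691.2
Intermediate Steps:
x(T, n) = -8 + T/5 + n/5 (x(T, n) = -8 + (T + n)/5 = -8 + (T/5 + n/5) = -8 + T/5 + n/5)
A(x(-4, 3)) - 4683 = (-8 + (1/5)*(-4) + (1/5)*3) - 4683 = (-8 - 4/5 + 3/5) - 4683 = -41/5 - 4683 = -23456/5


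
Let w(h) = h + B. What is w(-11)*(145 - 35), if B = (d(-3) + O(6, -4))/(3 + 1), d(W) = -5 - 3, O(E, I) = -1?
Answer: -2915/2 ≈ -1457.5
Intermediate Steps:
d(W) = -8
B = -9/4 (B = (-8 - 1)/(3 + 1) = -9/4 ≈ -2.2500)
w(h) = -9/4 + h (w(h) = h - 9/4 = -9/4 + h)
w(-11)*(145 - 35) = (-9/4 - 11)*(145 - 35) = -53/4*110 = -2915/2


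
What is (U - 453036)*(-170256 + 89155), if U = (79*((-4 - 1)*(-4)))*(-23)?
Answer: 39688882976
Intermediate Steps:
U = -36340 (U = (79*(-5*(-4)))*(-23) = (79*20)*(-23) = 1580*(-23) = -36340)
(U - 453036)*(-170256 + 89155) = (-36340 - 453036)*(-170256 + 89155) = -489376*(-81101) = 39688882976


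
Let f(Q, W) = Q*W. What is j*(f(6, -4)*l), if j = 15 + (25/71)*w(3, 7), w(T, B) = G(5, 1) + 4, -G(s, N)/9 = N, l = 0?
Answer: 0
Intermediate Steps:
G(s, N) = -9*N
w(T, B) = -5 (w(T, B) = -9*1 + 4 = -9 + 4 = -5)
j = 940/71 (j = 15 + (25/71)*(-5) = 15 - 125/71 = 940/71 ≈ 13.239)
j*(f(6, -4)*l) = 940*((6*(-4))*0)/71 = 940*(-24*0)/71 = (940/71)*0 = 0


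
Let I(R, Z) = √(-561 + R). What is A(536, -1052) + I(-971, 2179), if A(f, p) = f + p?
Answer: -516 + 2*I*√383 ≈ -516.0 + 39.141*I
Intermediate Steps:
A(536, -1052) + I(-971, 2179) = (536 - 1052) + √(-561 - 971) = -516 + √(-1532) = -516 + 2*I*√383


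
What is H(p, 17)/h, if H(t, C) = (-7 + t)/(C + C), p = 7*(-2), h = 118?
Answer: -21/4012 ≈ -0.0052343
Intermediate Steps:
p = -14
H(t, C) = (-7 + t)/(2*C) (H(t, C) = (-7 + t)/((2*C)) = (-7 + t)*(1/(2*C)) = (-7 + t)/(2*C))
H(p, 17)/h = ((½)*(-7 - 14)/17)/118 = ((½)*(1/17)*(-21))*(1/118) = -21/34*1/118 = -21/4012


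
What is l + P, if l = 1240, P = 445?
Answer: 1685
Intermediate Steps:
l + P = 1240 + 445 = 1685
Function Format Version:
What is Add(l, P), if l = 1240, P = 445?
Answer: 1685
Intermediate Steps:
Add(l, P) = Add(1240, 445) = 1685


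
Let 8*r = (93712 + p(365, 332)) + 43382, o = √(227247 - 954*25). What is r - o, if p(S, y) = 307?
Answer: 137401/8 - √203397 ≈ 16724.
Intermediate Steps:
o = √203397 (o = √(227247 - 23850) = √203397 ≈ 451.00)
r = 137401/8 (r = ((93712 + 307) + 43382)/8 = (94019 + 43382)/8 = (⅛)*137401 = 137401/8 ≈ 17175.)
r - o = 137401/8 - √203397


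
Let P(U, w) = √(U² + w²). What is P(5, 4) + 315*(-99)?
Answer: -31185 + √41 ≈ -31179.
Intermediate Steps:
P(5, 4) + 315*(-99) = √(5² + 4²) + 315*(-99) = √(25 + 16) - 31185 = √41 - 31185 = -31185 + √41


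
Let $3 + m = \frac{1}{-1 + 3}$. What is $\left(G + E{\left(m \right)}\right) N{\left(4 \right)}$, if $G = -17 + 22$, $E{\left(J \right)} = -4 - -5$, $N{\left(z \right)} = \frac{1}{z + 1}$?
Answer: $\frac{6}{5} \approx 1.2$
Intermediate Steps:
$m = - \frac{5}{2}$ ($m = -3 + \frac{1}{-1 + 3} = -3 + \frac{1}{2} = - \frac{5}{2} \approx -2.5$)
$N{\left(z \right)} = \frac{1}{1 + z}$
$E{\left(J \right)} = 1$ ($E{\left(J \right)} = -4 + 5 = 1$)
$G = 5$
$\left(G + E{\left(m \right)}\right) N{\left(4 \right)} = \frac{5 + 1}{1 + 4} = \frac{6}{5}$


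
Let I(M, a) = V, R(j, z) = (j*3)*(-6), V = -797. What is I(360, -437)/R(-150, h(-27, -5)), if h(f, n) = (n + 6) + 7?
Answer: -797/2700 ≈ -0.29519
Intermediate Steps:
h(f, n) = 13 + n (h(f, n) = (6 + n) + 7 = 13 + n)
R(j, z) = -18*j (R(j, z) = (3*j)*(-6) = -18*j)
I(M, a) = -797
I(360, -437)/R(-150, h(-27, -5)) = -797/((-18*(-150))) = -797/2700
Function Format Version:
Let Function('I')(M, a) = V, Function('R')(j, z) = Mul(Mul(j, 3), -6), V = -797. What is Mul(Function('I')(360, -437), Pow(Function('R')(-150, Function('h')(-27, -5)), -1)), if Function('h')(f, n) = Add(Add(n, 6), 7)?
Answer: Rational(-797, 2700) ≈ -0.29519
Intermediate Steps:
Function('h')(f, n) = Add(13, n) (Function('h')(f, n) = Add(Add(6, n), 7) = Add(13, n))
Function('R')(j, z) = Mul(-18, j) (Function('R')(j, z) = Mul(Mul(3, j), -6) = Mul(-18, j))
Function('I')(M, a) = -797
Mul(Function('I')(360, -437), Pow(Function('R')(-150, Function('h')(-27, -5)), -1)) = Mul(-797, Pow(Mul(-18, -150), -1)) = Mul(-797, Pow(2700, -1)) = Mul(-797, Rational(1, 2700)) = Rational(-797, 2700)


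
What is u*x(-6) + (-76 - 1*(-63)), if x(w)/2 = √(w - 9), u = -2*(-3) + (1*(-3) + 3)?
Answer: -13 + 12*I*√15 ≈ -13.0 + 46.476*I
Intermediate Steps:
u = 6 (u = 6 + (-3 + 3) = 6 + 0 = 6)
x(w) = 2*√(-9 + w) (x(w) = 2*√(w - 9) = 2*√(-9 + w))
u*x(-6) + (-76 - 1*(-63)) = 6*(2*√(-9 - 6)) + (-76 - 1*(-63)) = 6*(2*√(-15)) + (-76 + 63) = 6*(2*(I*√15)) - 13 = 6*(2*I*√15) - 13 = 12*I*√15 - 13 = -13 + 12*I*√15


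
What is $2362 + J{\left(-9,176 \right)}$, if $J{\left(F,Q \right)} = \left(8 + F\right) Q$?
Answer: $2186$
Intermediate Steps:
$J{\left(F,Q \right)} = Q \left(8 + F\right)$
$2362 + J{\left(-9,176 \right)} = 2362 + 176 \left(8 - 9\right) = 2362 + 176 \left(-1\right) = 2362 - 176 = 2186$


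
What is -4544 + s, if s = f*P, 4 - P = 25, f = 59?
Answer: -5783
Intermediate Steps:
P = -21 (P = 4 - 1*25 = 4 - 25 = -21)
s = -1239 (s = 59*(-21) = -1239)
-4544 + s = -4544 - 1239 = -5783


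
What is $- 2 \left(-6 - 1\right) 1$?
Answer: $14$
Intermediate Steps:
$- 2 \left(-6 - 1\right) 1 = - 2 \left(\left(-7\right) 1\right) = \left(-2\right) \left(-7\right) = 14$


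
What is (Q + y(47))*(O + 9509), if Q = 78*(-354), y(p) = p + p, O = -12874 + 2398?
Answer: 26609906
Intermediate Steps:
O = -10476
y(p) = 2*p
Q = -27612
(Q + y(47))*(O + 9509) = (-27612 + 2*47)*(-10476 + 9509) = (-27612 + 94)*(-967) = -27518*(-967) = 26609906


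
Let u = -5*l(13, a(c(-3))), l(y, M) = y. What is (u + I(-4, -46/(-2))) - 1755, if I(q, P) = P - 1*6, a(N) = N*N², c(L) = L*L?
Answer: -1803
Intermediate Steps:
c(L) = L²
a(N) = N³
I(q, P) = -6 + P (I(q, P) = P - 6 = -6 + P)
u = -65 (u = -5*13 = -65)
(u + I(-4, -46/(-2))) - 1755 = (-65 + (-6 - 46/(-2))) - 1755 = (-65 + (-6 - 46*(-½))) - 1755 = (-65 + (-6 + 23)) - 1755 = (-65 + 17) - 1755 = -48 - 1755 = -1803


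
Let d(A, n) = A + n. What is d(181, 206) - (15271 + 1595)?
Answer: -16479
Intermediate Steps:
d(181, 206) - (15271 + 1595) = (181 + 206) - (15271 + 1595) = 387 - 1*16866 = 387 - 16866 = -16479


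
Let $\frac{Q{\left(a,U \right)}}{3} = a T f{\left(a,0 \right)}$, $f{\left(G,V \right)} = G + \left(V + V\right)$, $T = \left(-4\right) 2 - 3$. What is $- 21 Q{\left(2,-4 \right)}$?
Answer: $2772$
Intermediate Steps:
$T = -11$ ($T = -8 - 3 = -11$)
$f{\left(G,V \right)} = G + 2 V$
$Q{\left(a,U \right)} = - 33 a^{2}$ ($Q{\left(a,U \right)} = 3 a \left(-11\right) \left(a + 2 \cdot 0\right) = 3 - 11 a \left(a + 0\right) = 3 - 11 a a = 3 \left(- 11 a^{2}\right) = - 33 a^{2}$)
$- 21 Q{\left(2,-4 \right)} = - 21 \left(- 33 \cdot 2^{2}\right) = - 21 \left(\left(-33\right) 4\right) = \left(-21\right) \left(-132\right) = 2772$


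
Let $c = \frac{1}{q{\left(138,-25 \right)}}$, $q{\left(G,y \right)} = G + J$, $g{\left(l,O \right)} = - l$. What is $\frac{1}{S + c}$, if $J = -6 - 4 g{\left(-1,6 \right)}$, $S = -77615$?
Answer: $- \frac{128}{9934719} \approx -1.2884 \cdot 10^{-5}$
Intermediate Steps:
$J = -10$ ($J = -6 - 4 \left(\left(-1\right) \left(-1\right)\right) = -6 - 4 = -10$)
$q{\left(G,y \right)} = -10 + G$ ($q{\left(G,y \right)} = G - 10 = -10 + G$)
$c = \frac{1}{128}$ ($c = \frac{1}{-10 + 138} = \frac{1}{128} \approx 0.0078125$)
$\frac{1}{S + c} = \frac{1}{-77615 + \frac{1}{128}} = \frac{1}{- \frac{9934719}{128}} = - \frac{128}{9934719}$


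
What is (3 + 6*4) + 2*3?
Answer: 33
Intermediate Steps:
(3 + 6*4) + 2*3 = (3 + 24) + 6 = 27 + 6 = 33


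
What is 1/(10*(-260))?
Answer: -1/2600 ≈ -0.00038462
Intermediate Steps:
1/(10*(-260)) = 1/(-2600) = -1/2600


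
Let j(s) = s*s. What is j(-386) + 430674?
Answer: 579670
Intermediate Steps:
j(s) = s²
j(-386) + 430674 = (-386)² + 430674 = 148996 + 430674 = 579670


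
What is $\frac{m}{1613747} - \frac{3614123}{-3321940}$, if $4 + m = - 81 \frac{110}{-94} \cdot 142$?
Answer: $\frac{276218034936087}{251956223331460} \approx 1.0963$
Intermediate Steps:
$m = \frac{632422}{47}$ ($m = -4 + - 81 \frac{110}{-94} \cdot 142 = -4 + - 81 \cdot 110 \left(- \frac{1}{94}\right) 142 = -4 + \left(-81\right) \left(- \frac{55}{47}\right) 142 = -4 + \frac{4455}{47} \cdot 142 = -4 + \frac{632610}{47} = \frac{632422}{47} \approx 13456.0$)
$\frac{m}{1613747} - \frac{3614123}{-3321940} = \frac{632422}{47 \cdot 1613747} - \frac{3614123}{-3321940} = \frac{632422}{47} \cdot \frac{1}{1613747} - - \frac{3614123}{3321940} = \frac{632422}{75846109} + \frac{3614123}{3321940} = \frac{276218034936087}{251956223331460}$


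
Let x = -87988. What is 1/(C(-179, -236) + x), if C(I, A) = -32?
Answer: -1/88020 ≈ -1.1361e-5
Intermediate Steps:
1/(C(-179, -236) + x) = 1/(-32 - 87988) = 1/(-88020) = -1/88020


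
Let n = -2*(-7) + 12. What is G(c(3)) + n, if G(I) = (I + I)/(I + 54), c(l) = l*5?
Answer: 608/23 ≈ 26.435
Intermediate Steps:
c(l) = 5*l
G(I) = 2*I/(54 + I) (G(I) = (2*I)/(54 + I) = 2*I/(54 + I))
n = 26 (n = 14 + 12 = 26)
G(c(3)) + n = 2*(5*3)/(54 + 5*3) + 26 = 2*15/(54 + 15) + 26 = 2*15/69 + 26 = 2*15*(1/69) + 26 = 10/23 + 26 = 608/23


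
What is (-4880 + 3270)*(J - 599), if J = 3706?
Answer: -5002270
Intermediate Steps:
(-4880 + 3270)*(J - 599) = (-4880 + 3270)*(3706 - 599) = -1610*3107 = -5002270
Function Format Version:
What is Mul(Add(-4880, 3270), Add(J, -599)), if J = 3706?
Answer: -5002270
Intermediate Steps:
Mul(Add(-4880, 3270), Add(J, -599)) = Mul(Add(-4880, 3270), Add(3706, -599)) = Mul(-1610, 3107) = -5002270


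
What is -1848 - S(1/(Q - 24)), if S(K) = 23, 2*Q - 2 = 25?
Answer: -1871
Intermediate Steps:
Q = 27/2 (Q = 1 + (½)*25 = 1 + 25/2 = 27/2 ≈ 13.500)
-1848 - S(1/(Q - 24)) = -1848 - 1*23 = -1848 - 23 = -1871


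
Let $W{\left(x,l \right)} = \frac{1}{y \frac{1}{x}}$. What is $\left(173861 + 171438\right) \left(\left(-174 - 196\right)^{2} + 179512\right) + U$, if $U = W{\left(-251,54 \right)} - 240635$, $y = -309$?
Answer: $\frac{33760260525128}{309} \approx 1.0926 \cdot 10^{11}$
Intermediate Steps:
$W{\left(x,l \right)} = - \frac{x}{309}$ ($W{\left(x,l \right)} = \frac{1}{\left(-309\right) \frac{1}{x}} = - \frac{x}{309}$)
$U = - \frac{74355964}{309}$ ($U = \left(- \frac{1}{309}\right) \left(-251\right) - 240635 = \frac{251}{309} - 240635 = - \frac{74355964}{309} \approx -2.4063 \cdot 10^{5}$)
$\left(173861 + 171438\right) \left(\left(-174 - 196\right)^{2} + 179512\right) + U = \left(173861 + 171438\right) \left(\left(-174 - 196\right)^{2} + 179512\right) - \frac{74355964}{309} = 345299 \left(\left(-370\right)^{2} + 179512\right) - \frac{74355964}{309} = 345299 \left(136900 + 179512\right) - \frac{74355964}{309} = 345299 \cdot 316412 - \frac{74355964}{309} = 109256747188 - \frac{74355964}{309} = \frac{33760260525128}{309}$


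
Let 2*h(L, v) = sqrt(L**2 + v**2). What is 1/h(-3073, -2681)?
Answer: sqrt(339410)/1187935 ≈ 0.00049042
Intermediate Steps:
h(L, v) = sqrt(L**2 + v**2)/2
1/h(-3073, -2681) = 1/(sqrt((-3073)**2 + (-2681)**2)/2) = 1/(sqrt(9443329 + 7187761)/2) = 1/(sqrt(16631090)/2) = 1/((7*sqrt(339410))/2) = 1/(7*sqrt(339410)/2) = sqrt(339410)/1187935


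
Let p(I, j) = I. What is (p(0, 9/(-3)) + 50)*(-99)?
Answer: -4950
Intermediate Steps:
(p(0, 9/(-3)) + 50)*(-99) = (0 + 50)*(-99) = 50*(-99) = -4950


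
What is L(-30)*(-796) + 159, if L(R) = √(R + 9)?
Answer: 159 - 796*I*√21 ≈ 159.0 - 3647.7*I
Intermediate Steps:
L(R) = √(9 + R)
L(-30)*(-796) + 159 = √(9 - 30)*(-796) + 159 = √(-21)*(-796) + 159 = (I*√21)*(-796) + 159 = -796*I*√21 + 159 = 159 - 796*I*√21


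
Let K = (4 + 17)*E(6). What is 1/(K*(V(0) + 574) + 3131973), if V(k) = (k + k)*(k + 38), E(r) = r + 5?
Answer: 1/3264567 ≈ 3.0632e-7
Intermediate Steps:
E(r) = 5 + r
V(k) = 2*k*(38 + k) (V(k) = (2*k)*(38 + k) = 2*k*(38 + k))
K = 231 (K = (4 + 17)*(5 + 6) = 21*11 = 231)
1/(K*(V(0) + 574) + 3131973) = 1/(231*(2*0*(38 + 0) + 574) + 3131973) = 1/(231*(2*0*38 + 574) + 3131973) = 1/(231*(0 + 574) + 3131973) = 1/(231*574 + 3131973) = 1/(132594 + 3131973) = 1/3264567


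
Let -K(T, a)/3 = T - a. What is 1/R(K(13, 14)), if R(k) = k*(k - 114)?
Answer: -1/333 ≈ -0.0030030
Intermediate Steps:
K(T, a) = -3*T + 3*a (K(T, a) = -3*(T - a) = -3*T + 3*a)
R(k) = k*(-114 + k)
1/R(K(13, 14)) = 1/((-3*13 + 3*14)*(-114 + (-3*13 + 3*14))) = 1/((-39 + 42)*(-114 + (-39 + 42))) = 1/(3*(-114 + 3)) = 1/(3*(-111)) = 1/(-333) = -1/333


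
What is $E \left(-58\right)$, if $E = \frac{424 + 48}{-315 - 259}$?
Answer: $\frac{13688}{287} \approx 47.693$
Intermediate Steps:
$E = - \frac{236}{287}$ ($E = \frac{472}{-574} = 472 \left(- \frac{1}{574}\right) = - \frac{236}{287} \approx -0.8223$)
$E \left(-58\right) = \left(- \frac{236}{287}\right) \left(-58\right) = \frac{13688}{287}$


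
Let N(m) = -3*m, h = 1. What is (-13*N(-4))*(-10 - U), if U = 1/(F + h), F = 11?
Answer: 1573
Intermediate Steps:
U = 1/12 (U = 1/(11 + 1) = 1/12 ≈ 0.083333)
(-13*N(-4))*(-10 - U) = (-(-39)*(-4))*(-10 - 1*1/12) = (-13*12)*(-10 - 1/12) = -156*(-121/12) = 1573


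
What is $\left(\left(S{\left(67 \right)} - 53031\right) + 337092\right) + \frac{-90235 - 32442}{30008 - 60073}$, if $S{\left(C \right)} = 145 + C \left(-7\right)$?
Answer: $\frac{8530675582}{30065} \approx 2.8374 \cdot 10^{5}$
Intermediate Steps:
$S{\left(C \right)} = 145 - 7 C$
$\left(\left(S{\left(67 \right)} - 53031\right) + 337092\right) + \frac{-90235 - 32442}{30008 - 60073} = \left(\left(\left(145 - 469\right) - 53031\right) + 337092\right) + \frac{-90235 - 32442}{30008 - 60073} = \left(\left(\left(145 - 469\right) - 53031\right) + 337092\right) - \frac{122677}{-30065} = \left(\left(-324 - 53031\right) + 337092\right) - - \frac{122677}{30065} = \left(-53355 + 337092\right) + \frac{122677}{30065} = 283737 + \frac{122677}{30065} = \frac{8530675582}{30065}$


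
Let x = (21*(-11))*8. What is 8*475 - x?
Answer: 5648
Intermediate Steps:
x = -1848 (x = -231*8 = -1848)
8*475 - x = 8*475 - 1*(-1848) = 3800 + 1848 = 5648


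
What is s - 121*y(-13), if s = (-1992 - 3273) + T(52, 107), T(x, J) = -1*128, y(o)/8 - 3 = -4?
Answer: -4425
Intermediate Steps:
y(o) = -8 (y(o) = 24 + 8*(-4) = 24 - 32 = -8)
T(x, J) = -128
s = -5393 (s = (-1992 - 3273) - 128 = -5265 - 128 = -5393)
s - 121*y(-13) = -5393 - 121*(-8) = -5393 + 968 = -4425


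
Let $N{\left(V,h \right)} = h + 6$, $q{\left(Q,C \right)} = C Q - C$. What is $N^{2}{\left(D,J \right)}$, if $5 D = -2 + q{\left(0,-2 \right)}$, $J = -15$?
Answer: $81$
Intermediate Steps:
$q{\left(Q,C \right)} = - C + C Q$
$D = 0$ ($D = \frac{-2 - 2 \left(-1 + 0\right)}{5} = \frac{-2 - -2}{5} = \frac{-2 + 2}{5} = \frac{1}{5} \cdot 0 = 0$)
$N{\left(V,h \right)} = 6 + h$
$N^{2}{\left(D,J \right)} = \left(6 - 15\right)^{2} = \left(-9\right)^{2} = 81$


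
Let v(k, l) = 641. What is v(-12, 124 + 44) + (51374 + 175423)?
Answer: 227438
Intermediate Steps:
v(-12, 124 + 44) + (51374 + 175423) = 641 + (51374 + 175423) = 641 + 226797 = 227438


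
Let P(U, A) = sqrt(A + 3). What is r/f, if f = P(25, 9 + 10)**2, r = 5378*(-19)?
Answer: -51091/11 ≈ -4644.6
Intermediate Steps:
r = -102182
P(U, A) = sqrt(3 + A)
f = 22 (f = (sqrt(3 + (9 + 10)))**2 = (sqrt(3 + 19))**2 = (sqrt(22))**2 = 22)
r/f = -102182/22 = -102182*1/22 = -51091/11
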